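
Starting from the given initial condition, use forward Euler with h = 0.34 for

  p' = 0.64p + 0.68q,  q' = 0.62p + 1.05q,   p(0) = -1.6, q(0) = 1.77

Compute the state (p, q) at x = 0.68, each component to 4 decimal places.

Euler on (p,q): p_{n+1} = p_n + h·p', q_{n+1} = q_n + h·q'.
0.000000: (-1.600000, 1.770000); f=(0.179600, 0.866500) → (-1.538936, 2.064610)
0.340000: (-1.538936, 2.064610); f=(0.419016, 1.213700) → (-1.396471, 2.477268)
(p(0.68), q(0.68)) ≈ (-1.3965, 2.4773)

-1.3965, 2.4773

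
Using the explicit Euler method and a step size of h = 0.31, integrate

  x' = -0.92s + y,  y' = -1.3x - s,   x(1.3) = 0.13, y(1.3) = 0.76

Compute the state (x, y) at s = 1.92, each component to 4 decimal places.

Euler on (x,y): x_{n+1} = x_n + h·x', y_{n+1} = y_n + h·y'.
1.300000: (0.130000, 0.760000); f=(-0.436000, -1.469000) → (-0.005160, 0.304610)
1.610000: (-0.005160, 0.304610); f=(-1.176590, -1.603292) → (-0.369903, -0.192411)
(x(1.92), y(1.92)) ≈ (-0.3699, -0.1924)

-0.3699, -0.1924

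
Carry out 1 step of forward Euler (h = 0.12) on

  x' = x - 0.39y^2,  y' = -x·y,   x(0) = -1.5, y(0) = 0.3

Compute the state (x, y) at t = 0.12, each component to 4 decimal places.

-1.6842, 0.3540

Euler on (x,y): x_{n+1} = x_n + h·x', y_{n+1} = y_n + h·y'.
0.000000: (-1.500000, 0.300000); f=(-1.535100, 0.450000) → (-1.684212, 0.354000)
(x(0.12), y(0.12)) ≈ (-1.6842, 0.3540)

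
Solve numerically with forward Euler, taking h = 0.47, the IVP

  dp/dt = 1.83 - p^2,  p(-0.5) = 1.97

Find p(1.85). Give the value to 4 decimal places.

1.3520

Euler: p_{n+1} = p_n + h·f(t_n, p_n).
t=-0.500000, p=1.970000: f=-2.050900 → p ← 1.970000 + 0.47·(-2.050900) = 1.006077
t=-0.030000, p=1.006077: f=0.817809 → p ← 1.006077 + 0.47·0.817809 = 1.390447
t=0.440000, p=1.390447: f=-0.103344 → p ← 1.390447 + 0.47·(-0.103344) = 1.341876
t=0.910000, p=1.341876: f=0.029369 → p ← 1.341876 + 0.47·0.029369 = 1.355679
t=1.380000, p=1.355679: f=-0.007867 → p ← 1.355679 + 0.47·(-0.007867) = 1.351982
p(1.85) ≈ 1.3520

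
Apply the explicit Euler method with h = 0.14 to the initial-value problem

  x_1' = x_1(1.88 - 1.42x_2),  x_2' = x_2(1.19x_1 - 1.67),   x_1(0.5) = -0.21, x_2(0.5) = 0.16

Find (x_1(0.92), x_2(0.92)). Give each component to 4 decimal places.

Euler on (x_1,x_2): x_1_{n+1} = x_1_n + h·x_1', x_2_{n+1} = x_2_n + h·x_2'.
0.500000: (-0.210000, 0.160000); f=(-0.347088, -0.307184) → (-0.258592, 0.116994)
0.640000: (-0.258592, 0.116994); f=(-0.443193, -0.231382) → (-0.320639, 0.084601)
0.780000: (-0.320639, 0.084601); f=(-0.564283, -0.173563) → (-0.399639, 0.060302)
(x_1(0.92), x_2(0.92)) ≈ (-0.3996, 0.0603)

-0.3996, 0.0603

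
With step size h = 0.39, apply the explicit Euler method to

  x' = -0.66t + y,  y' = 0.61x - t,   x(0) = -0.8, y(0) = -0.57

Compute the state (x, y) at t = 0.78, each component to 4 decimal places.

Euler on (x,y): x_{n+1} = x_n + h·x', y_{n+1} = y_n + h·y'.
0.000000: (-0.800000, -0.570000); f=(-0.570000, -0.488000) → (-1.022300, -0.760320)
0.390000: (-1.022300, -0.760320); f=(-1.017720, -1.013603) → (-1.419211, -1.155625)
(x(0.78), y(0.78)) ≈ (-1.4192, -1.1556)

-1.4192, -1.1556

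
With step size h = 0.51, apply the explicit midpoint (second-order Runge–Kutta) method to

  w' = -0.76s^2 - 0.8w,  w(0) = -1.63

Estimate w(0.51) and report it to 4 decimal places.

Midpoint: k1 = f(s_n, w_n); k2 = f(s_n + h/2, w_n + (h/2)·k1); w_{n+1} = w_n + h·k2.
s=0.000000, w=-1.630000:
  k1 = f(0.000000, -1.630000) = 1.304000
  k2 = f(0.255000, -1.297480) = 0.988565
  w ← -1.630000 + 0.51·0.988565 = -1.125832
w(0.51) ≈ -1.1258

-1.1258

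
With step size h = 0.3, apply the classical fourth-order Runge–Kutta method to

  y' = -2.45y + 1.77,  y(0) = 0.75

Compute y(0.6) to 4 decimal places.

RK4: k1 = f(x_n, y_n); k2 = f(x_n + h/2, y_n + (h/2)·k1); k3 = f(x_n + h/2, y_n + (h/2)·k2); k4 = f(x_n + h, y_n + h·k3); y_{n+1} = y_n + (h/6)·(k1 + 2k2 + 2k3 + k4).
x=0.000000, y=0.750000:
  k1 = f(0.000000, 0.750000) = -0.067500
  k2 = f(0.150000, 0.739875) = -0.042694
  k3 = f(0.150000, 0.743596) = -0.051810
  k4 = f(0.300000, 0.734457) = -0.029420
  y ← 0.750000 + (0.3/6)·(k1 + 2k2 + 2k3 + k4) = 0.735704
x=0.300000, y=0.735704:
  k1 = f(0.300000, 0.735704) = -0.032474
  k2 = f(0.450000, 0.730833) = -0.020540
  k3 = f(0.450000, 0.732623) = -0.024926
  k4 = f(0.600000, 0.728226) = -0.014154
  y ← 0.735704 + (0.3/6)·(k1 + 2k2 + 2k3 + k4) = 0.728826
y(0.6) ≈ 0.7288

0.7288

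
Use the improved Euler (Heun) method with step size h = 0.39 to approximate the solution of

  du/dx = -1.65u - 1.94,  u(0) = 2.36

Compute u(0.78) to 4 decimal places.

Heun: k1 = f(x_n, u_n); k2 = f(x_n + h, u_n + h·k1); u_{n+1} = u_n + (h/2)·(k1 + k2).
x=0.000000, u=2.360000:
  k1 = f(0.000000, 2.360000) = -5.834000
  k2 = f(0.390000, 0.084740) = -2.079821
  u ← 2.360000 + (0.39/2)·(-5.834000 + (-2.079821)) = 0.816805
x=0.390000, u=0.816805:
  k1 = f(0.390000, 0.816805) = -3.287728
  k2 = f(0.780000, -0.465409) = -1.172075
  u ← 0.816805 + (0.39/2)·(-3.287728 + (-1.172075)) = -0.052857
u(0.78) ≈ -0.0529

-0.0529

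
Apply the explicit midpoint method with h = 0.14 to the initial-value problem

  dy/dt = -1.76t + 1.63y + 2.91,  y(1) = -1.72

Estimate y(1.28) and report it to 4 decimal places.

Midpoint: k1 = f(t_n, y_n); k2 = f(t_n + h/2, y_n + (h/2)·k1); y_{n+1} = y_n + h·k2.
t=1.000000, y=-1.720000:
  k1 = f(1.000000, -1.720000) = -1.653600
  k2 = f(1.070000, -1.835752) = -1.965476
  y ← -1.720000 + 0.14·(-1.965476) = -1.995167
t=1.140000, y=-1.995167:
  k1 = f(1.140000, -1.995167) = -2.348522
  k2 = f(1.210000, -2.159563) = -2.739688
  y ← -1.995167 + 0.14·(-2.739688) = -2.378723
y(1.28) ≈ -2.3787

-2.3787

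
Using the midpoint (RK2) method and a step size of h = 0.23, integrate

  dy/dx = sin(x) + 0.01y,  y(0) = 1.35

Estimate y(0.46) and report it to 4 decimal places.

Midpoint: k1 = f(x_n, y_n); k2 = f(x_n + h/2, y_n + (h/2)·k1); y_{n+1} = y_n + h·k2.
x=0.000000, y=1.350000:
  k1 = f(0.000000, 1.350000) = 0.013500
  k2 = f(0.115000, 1.351553) = 0.128262
  y ← 1.350000 + 0.23·0.128262 = 1.379500
x=0.230000, y=1.379500:
  k1 = f(0.230000, 1.379500) = 0.241773
  k2 = f(0.345000, 1.407304) = 0.352270
  y ← 1.379500 + 0.23·0.352270 = 1.460522
y(0.46) ≈ 1.4605

1.4605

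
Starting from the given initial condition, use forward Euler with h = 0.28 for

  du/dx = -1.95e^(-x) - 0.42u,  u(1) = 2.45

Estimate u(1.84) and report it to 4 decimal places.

1.2782

Euler: u_{n+1} = u_n + h·f(x_n, u_n).
x=1.000000, u=2.450000: f=-1.746365 → u ← 2.450000 + 0.28·(-1.746365) = 1.961018
x=1.280000, u=1.961018: f=-1.365800 → u ← 1.961018 + 0.28·(-1.365800) = 1.578594
x=1.560000, u=1.578594: f=-1.072775 → u ← 1.578594 + 0.28·(-1.072775) = 1.278217
u(1.84) ≈ 1.2782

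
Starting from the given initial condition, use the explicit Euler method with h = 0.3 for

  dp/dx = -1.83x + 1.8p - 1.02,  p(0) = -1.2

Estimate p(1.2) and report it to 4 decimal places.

Euler: p_{n+1} = p_n + h·f(x_n, p_n).
x=0.000000, p=-1.200000: f=-3.180000 → p ← -1.200000 + 0.3·(-3.180000) = -2.154000
x=0.300000, p=-2.154000: f=-5.446200 → p ← -2.154000 + 0.3·(-5.446200) = -3.787860
x=0.600000, p=-3.787860: f=-8.936148 → p ← -3.787860 + 0.3·(-8.936148) = -6.468704
x=0.900000, p=-6.468704: f=-14.310668 → p ← -6.468704 + 0.3·(-14.310668) = -10.761905
p(1.2) ≈ -10.7619

-10.7619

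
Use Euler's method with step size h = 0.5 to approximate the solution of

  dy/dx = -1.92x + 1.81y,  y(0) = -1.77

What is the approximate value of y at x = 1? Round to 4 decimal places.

Euler: y_{n+1} = y_n + h·f(x_n, y_n).
x=0.000000, y=-1.770000: f=-3.203700 → y ← -1.770000 + 0.5·(-3.203700) = -3.371850
x=0.500000, y=-3.371850: f=-7.063049 → y ← -3.371850 + 0.5·(-7.063049) = -6.903374
y(1) ≈ -6.9034

-6.9034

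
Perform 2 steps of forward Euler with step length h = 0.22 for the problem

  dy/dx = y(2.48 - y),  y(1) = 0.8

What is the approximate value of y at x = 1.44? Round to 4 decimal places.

1.4294

Euler: y_{n+1} = y_n + h·f(x_n, y_n).
x=1.000000, y=0.800000: f=1.344000 → y ← 0.800000 + 0.22·1.344000 = 1.095680
x=1.220000, y=1.095680: f=1.516772 → y ← 1.095680 + 0.22·1.516772 = 1.429370
y(1.44) ≈ 1.4294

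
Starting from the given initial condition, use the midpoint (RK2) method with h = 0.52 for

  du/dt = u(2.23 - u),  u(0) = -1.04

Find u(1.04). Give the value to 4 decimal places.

-143.4902

Midpoint: k1 = f(t_n, u_n); k2 = f(t_n + h/2, u_n + (h/2)·k1); u_{n+1} = u_n + h·k2.
t=0.000000, u=-1.040000:
  k1 = f(0.000000, -1.040000) = -3.400800
  k2 = f(0.260000, -1.924208) = -7.993560
  u ← -1.040000 + 0.52·(-7.993560) = -5.196651
t=0.520000, u=-5.196651:
  k1 = f(0.520000, -5.196651) = -38.593718
  k2 = f(0.780000, -15.231018) = -265.949077
  u ← -5.196651 + 0.52·(-265.949077) = -143.490171
u(1.04) ≈ -143.4902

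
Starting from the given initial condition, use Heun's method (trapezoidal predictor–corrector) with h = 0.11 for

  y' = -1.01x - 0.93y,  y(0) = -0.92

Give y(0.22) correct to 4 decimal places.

-0.7733

Heun: k1 = f(x_n, y_n); k2 = f(x_n + h, y_n + h·k1); y_{n+1} = y_n + (h/2)·(k1 + k2).
x=0.000000, y=-0.920000:
  k1 = f(0.000000, -0.920000) = 0.855600
  k2 = f(0.110000, -0.825884) = 0.656972
  y ← -0.920000 + (0.11/2)·(0.855600 + 0.656972) = -0.836809
x=0.110000, y=-0.836809:
  k1 = f(0.110000, -0.836809) = 0.667132
  k2 = f(0.220000, -0.763424) = 0.487784
  y ← -0.836809 + (0.11/2)·(0.667132 + 0.487784) = -0.773288
y(0.22) ≈ -0.7733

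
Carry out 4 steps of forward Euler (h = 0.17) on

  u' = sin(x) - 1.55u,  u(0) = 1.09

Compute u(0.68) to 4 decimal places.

0.4611

Euler: u_{n+1} = u_n + h·f(x_n, u_n).
x=0.000000, u=1.090000: f=-1.689500 → u ← 1.090000 + 0.17·(-1.689500) = 0.802785
x=0.170000, u=0.802785: f=-1.075134 → u ← 0.802785 + 0.17·(-1.075134) = 0.620012
x=0.340000, u=0.620012: f=-0.627532 → u ← 0.620012 + 0.17·(-0.627532) = 0.513332
x=0.510000, u=0.513332: f=-0.307487 → u ← 0.513332 + 0.17·(-0.307487) = 0.461059
u(0.68) ≈ 0.4611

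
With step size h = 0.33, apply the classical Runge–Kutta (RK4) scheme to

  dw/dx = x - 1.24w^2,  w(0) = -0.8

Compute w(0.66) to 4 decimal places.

RK4: k1 = f(x_n, w_n); k2 = f(x_n + h/2, w_n + (h/2)·k1); k3 = f(x_n + h/2, w_n + (h/2)·k2); k4 = f(x_n + h, w_n + h·k3); w_{n+1} = w_n + (h/6)·(k1 + 2k2 + 2k3 + k4).
x=0.000000, w=-0.800000:
  k1 = f(0.000000, -0.800000) = -0.793600
  k2 = f(0.165000, -0.930944) = -0.909654
  k3 = f(0.165000, -0.950093) = -0.954319
  k4 = f(0.330000, -1.114925) = -1.211392
  w ← -0.800000 + (0.33/6)·(k1 + 2k2 + 2k3 + k4) = -1.115312
x=0.330000, w=-1.115312:
  k1 = f(0.330000, -1.115312) = -1.212461
  k2 = f(0.495000, -1.315368) = -1.650438
  k3 = f(0.495000, -1.387634) = -1.892655
  k4 = f(0.660000, -1.739888) = -3.093740
  w ← -1.115312 + (0.33/6)·(k1 + 2k2 + 2k3 + k4) = -1.741893
w(0.66) ≈ -1.7419

-1.7419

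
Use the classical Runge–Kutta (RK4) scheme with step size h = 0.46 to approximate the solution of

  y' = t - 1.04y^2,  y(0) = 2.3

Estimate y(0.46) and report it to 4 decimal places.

1.1049

RK4: k1 = f(t_n, y_n); k2 = f(t_n + h/2, y_n + (h/2)·k1); k3 = f(t_n + h/2, y_n + (h/2)·k2); k4 = f(t_n + h, y_n + h·k3); y_{n+1} = y_n + (h/6)·(k1 + 2k2 + 2k3 + k4).
t=0.000000, y=2.300000:
  k1 = f(0.000000, 2.300000) = -5.501600
  k2 = f(0.230000, 1.034632) = -0.883282
  k3 = f(0.230000, 2.096845) = -4.342630
  k4 = f(0.460000, 0.302390) = 0.364903
  y ← 2.300000 + (0.46/6)·(k1 + 2k2 + 2k3 + k4) = 1.104880
y(0.46) ≈ 1.1049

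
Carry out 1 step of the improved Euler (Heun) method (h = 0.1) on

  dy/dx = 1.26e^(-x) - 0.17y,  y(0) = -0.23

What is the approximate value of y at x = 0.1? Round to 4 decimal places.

Heun: k1 = f(x_n, y_n); k2 = f(x_n + h, y_n + h·k1); y_{n+1} = y_n + (h/2)·(k1 + k2).
x=0.000000, y=-0.230000:
  k1 = f(0.000000, -0.230000) = 1.299100
  k2 = f(0.100000, -0.100090) = 1.157110
  y ← -0.230000 + (0.1/2)·(1.299100 + 1.157110) = -0.107189
y(0.1) ≈ -0.1072

-0.1072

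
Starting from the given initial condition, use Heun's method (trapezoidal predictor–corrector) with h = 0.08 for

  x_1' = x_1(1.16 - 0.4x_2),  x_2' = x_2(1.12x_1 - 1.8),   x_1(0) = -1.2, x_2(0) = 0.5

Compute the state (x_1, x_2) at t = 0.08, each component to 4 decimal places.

-1.2983, 0.3885

Heun on (x_1,x_2): k1 = f(t_n, state_n); k2 = f(t_n + h, state_n + h·k1); state_{n+1} = state_n + (h/2)·(k1 + k2).
0.000000: (-1.200000, 0.500000)
  k1 = (-1.152000, -1.572000)
  predictor → (-1.292160, 0.374240)
  k2 = (-1.305474, -1.215239)
  → (-1.298299, 0.388510)
(x_1(0.08), x_2(0.08)) ≈ (-1.2983, 0.3885)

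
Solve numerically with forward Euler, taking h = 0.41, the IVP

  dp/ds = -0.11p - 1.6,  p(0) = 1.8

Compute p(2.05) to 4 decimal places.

-1.5681

Euler: p_{n+1} = p_n + h·f(s_n, p_n).
s=0.000000, p=1.800000: f=-1.798000 → p ← 1.800000 + 0.41·(-1.798000) = 1.062820
s=0.410000, p=1.062820: f=-1.716910 → p ← 1.062820 + 0.41·(-1.716910) = 0.358887
s=0.820000, p=0.358887: f=-1.639478 → p ← 0.358887 + 0.41·(-1.639478) = -0.313299
s=1.230000, p=-0.313299: f=-1.565537 → p ← -0.313299 + 0.41·(-1.565537) = -0.955169
s=1.640000, p=-0.955169: f=-1.494931 → p ← -0.955169 + 0.41·(-1.494931) = -1.568091
p(2.05) ≈ -1.5681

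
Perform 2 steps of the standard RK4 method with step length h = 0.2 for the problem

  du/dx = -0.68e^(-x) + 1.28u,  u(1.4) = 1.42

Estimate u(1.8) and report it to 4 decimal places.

2.2960

RK4: k1 = f(x_n, u_n); k2 = f(x_n + h/2, u_n + (h/2)·k1); k3 = f(x_n + h/2, u_n + (h/2)·k2); k4 = f(x_n + h, u_n + h·k3); u_{n+1} = u_n + (h/6)·(k1 + 2k2 + 2k3 + k4).
x=1.400000, u=1.420000:
  k1 = f(1.400000, 1.420000) = 1.649914
  k2 = f(1.500000, 1.584991) = 1.877060
  k3 = f(1.500000, 1.607706) = 1.906135
  k4 = f(1.600000, 1.801227) = 2.168281
  u ← 1.420000 + (0.2/6)·(k1 + 2k2 + 2k3 + k4) = 1.799486
x=1.600000, u=1.799486:
  k1 = f(1.600000, 1.799486) = 2.166053
  k2 = f(1.700000, 2.016091) = 2.456372
  k3 = f(1.700000, 2.045123) = 2.493533
  k4 = f(1.800000, 2.298193) = 2.829284
  u ← 1.799486 + (0.2/6)·(k1 + 2k2 + 2k3 + k4) = 2.295991
u(1.8) ≈ 2.2960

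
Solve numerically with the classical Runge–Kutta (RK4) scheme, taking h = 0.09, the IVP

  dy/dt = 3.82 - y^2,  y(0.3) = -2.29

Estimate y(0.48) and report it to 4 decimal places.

-2.6976

RK4: k1 = f(t_n, y_n); k2 = f(t_n + h/2, y_n + (h/2)·k1); k3 = f(t_n + h/2, y_n + (h/2)·k2); k4 = f(t_n + h, y_n + h·k3); y_{n+1} = y_n + (h/6)·(k1 + 2k2 + 2k3 + k4).
t=0.300000, y=-2.290000:
  k1 = f(0.300000, -2.290000) = -1.424100
  k2 = f(0.345000, -2.354084) = -1.721714
  k3 = f(0.345000, -2.367477) = -1.784948
  k4 = f(0.390000, -2.450645) = -2.185662
  y ← -2.290000 + (0.09/6)·(k1 + 2k2 + 2k3 + k4) = -2.449346
t=0.390000, y=-2.449346:
  k1 = f(0.390000, -2.449346) = -2.179297
  k2 = f(0.435000, -2.547415) = -2.669321
  k3 = f(0.435000, -2.569466) = -2.782154
  k4 = f(0.480000, -2.699740) = -3.468597
  y ← -2.449346 + (0.09/6)·(k1 + 2k2 + 2k3 + k4) = -2.697609
y(0.48) ≈ -2.6976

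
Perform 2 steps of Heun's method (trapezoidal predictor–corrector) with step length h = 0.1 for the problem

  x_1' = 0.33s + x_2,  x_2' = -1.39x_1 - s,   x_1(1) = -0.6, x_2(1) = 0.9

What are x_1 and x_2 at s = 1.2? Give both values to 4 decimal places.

-0.3534, 0.8125

Heun on (x_1,x_2): k1 = f(s_n, state_n); k2 = f(s_n + h, state_n + h·k1); state_{n+1} = state_n + (h/2)·(k1 + k2).
1.000000: (-0.600000, 0.900000)
  k1 = (1.230000, -0.166000)
  predictor → (-0.477000, 0.883400)
  k2 = (1.246400, -0.436970)
  → (-0.476180, 0.869851)
1.100000: (-0.476180, 0.869851)
  k1 = (1.232851, -0.438110)
  predictor → (-0.352895, 0.826041)
  k2 = (1.222041, -0.709476)
  → (-0.353435, 0.812472)
(x_1(1.2), x_2(1.2)) ≈ (-0.3534, 0.8125)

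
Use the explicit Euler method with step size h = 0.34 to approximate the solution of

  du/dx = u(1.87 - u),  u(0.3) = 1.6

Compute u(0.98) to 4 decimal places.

Euler: u_{n+1} = u_n + h·f(x_n, u_n).
x=0.300000, u=1.600000: f=0.432000 → u ← 1.600000 + 0.34·0.432000 = 1.746880
x=0.640000, u=1.746880: f=0.215076 → u ← 1.746880 + 0.34·0.215076 = 1.820006
u(0.98) ≈ 1.8200

1.8200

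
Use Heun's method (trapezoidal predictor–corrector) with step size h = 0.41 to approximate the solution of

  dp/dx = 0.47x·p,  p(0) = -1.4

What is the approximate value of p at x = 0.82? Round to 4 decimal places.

Heun: k1 = f(x_n, p_n); k2 = f(x_n + h, p_n + h·k1); p_{n+1} = p_n + (h/2)·(k1 + k2).
x=0.000000, p=-1.400000:
  k1 = f(0.000000, -1.400000) = 0.000000
  k2 = f(0.410000, -1.400000) = -0.269780
  p ← -1.400000 + (0.41/2)·(0.000000 + (-0.269780)) = -1.455305
x=0.410000, p=-1.455305:
  k1 = f(0.410000, -1.455305) = -0.280437
  k2 = f(0.820000, -1.570284) = -0.605188
  p ← -1.455305 + (0.41/2)·(-0.280437 + (-0.605188)) = -1.636858
p(0.82) ≈ -1.6369

-1.6369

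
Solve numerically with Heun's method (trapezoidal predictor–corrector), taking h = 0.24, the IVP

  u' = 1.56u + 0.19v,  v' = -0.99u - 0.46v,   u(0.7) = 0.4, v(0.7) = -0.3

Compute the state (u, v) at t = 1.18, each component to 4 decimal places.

Heun on (u,v): k1 = f(t_n, state_n); k2 = f(t_n + h, state_n + h·k1); state_{n+1} = state_n + (h/2)·(k1 + k2).
0.700000: (0.400000, -0.300000)
  k1 = (0.567000, -0.258000)
  predictor → (0.536080, -0.361920)
  k2 = (0.767520, -0.364236)
  → (0.560142, -0.374668)
0.940000: (0.560142, -0.374668)
  k1 = (0.802635, -0.382194)
  predictor → (0.752775, -0.466395)
  k2 = (1.085714, -0.530705)
  → (0.786744, -0.484216)
(u(1.18), v(1.18)) ≈ (0.7867, -0.4842)

0.7867, -0.4842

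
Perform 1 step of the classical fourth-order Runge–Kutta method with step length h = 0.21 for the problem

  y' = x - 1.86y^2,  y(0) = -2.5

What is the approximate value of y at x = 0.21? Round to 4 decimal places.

RK4: k1 = f(x_n, y_n); k2 = f(x_n + h/2, y_n + (h/2)·k1); k3 = f(x_n + h/2, y_n + (h/2)·k2); k4 = f(x_n + h, y_n + h·k3); y_{n+1} = y_n + (h/6)·(k1 + 2k2 + 2k3 + k4).
x=0.000000, y=-2.500000:
  k1 = f(0.000000, -2.500000) = -11.625000
  k2 = f(0.105000, -3.720625) = -25.643074
  k3 = f(0.105000, -5.192523) = -50.044864
  k4 = f(0.210000, -13.009421) = -314.585785
  y ← -2.500000 + (0.21/6)·(k1 + 2k2 + 2k3 + k4) = -19.215533
y(0.21) ≈ -19.2155

-19.2155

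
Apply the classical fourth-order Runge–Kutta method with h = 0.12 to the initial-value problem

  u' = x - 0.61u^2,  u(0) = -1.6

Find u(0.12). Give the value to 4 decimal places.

-1.8044

RK4: k1 = f(x_n, u_n); k2 = f(x_n + h/2, u_n + (h/2)·k1); k3 = f(x_n + h/2, u_n + (h/2)·k2); k4 = f(x_n + h, u_n + h·k3); u_{n+1} = u_n + (h/6)·(k1 + 2k2 + 2k3 + k4).
x=0.000000, u=-1.600000:
  k1 = f(0.000000, -1.600000) = -1.561600
  k2 = f(0.060000, -1.693696) = -1.689850
  k3 = f(0.060000, -1.701391) = -1.705786
  k4 = f(0.120000, -1.804694) = -1.866722
  u ← -1.600000 + (0.12/6)·(k1 + 2k2 + 2k3 + k4) = -1.804392
u(0.12) ≈ -1.8044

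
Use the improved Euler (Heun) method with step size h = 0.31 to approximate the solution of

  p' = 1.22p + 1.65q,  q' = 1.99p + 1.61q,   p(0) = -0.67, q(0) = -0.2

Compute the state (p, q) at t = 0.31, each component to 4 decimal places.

Heun on (p,q): k1 = f(t_n, state_n); k2 = f(t_n + h, state_n + h·k1); state_{n+1} = state_n + (h/2)·(k1 + k2).
0.000000: (-0.670000, -0.200000)
  k1 = (-1.147400, -1.655300)
  predictor → (-1.025694, -0.713143)
  k2 = (-2.428033, -3.189291)
  → (-1.224192, -0.950912)
(p(0.31), q(0.31)) ≈ (-1.2242, -0.9509)

-1.2242, -0.9509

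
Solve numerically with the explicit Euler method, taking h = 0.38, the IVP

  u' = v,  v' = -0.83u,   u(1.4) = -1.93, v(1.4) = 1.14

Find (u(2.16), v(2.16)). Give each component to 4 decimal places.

-0.8323, 2.2208

Euler on (u,v): u_{n+1} = u_n + h·u', v_{n+1} = v_n + h·v'.
1.400000: (-1.930000, 1.140000); f=(1.140000, 1.601900) → (-1.496800, 1.748722)
1.780000: (-1.496800, 1.748722); f=(1.748722, 1.242344) → (-0.832286, 2.220813)
(u(2.16), v(2.16)) ≈ (-0.8323, 2.2208)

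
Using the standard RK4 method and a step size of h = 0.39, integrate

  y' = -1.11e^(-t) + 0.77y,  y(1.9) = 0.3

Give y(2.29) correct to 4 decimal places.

RK4: k1 = f(t_n, y_n); k2 = f(t_n + h/2, y_n + (h/2)·k1); k3 = f(t_n + h/2, y_n + (h/2)·k2); k4 = f(t_n + h, y_n + h·k3); y_{n+1} = y_n + (h/6)·(k1 + 2k2 + 2k3 + k4).
t=1.900000, y=0.300000:
  k1 = f(1.900000, 0.300000) = 0.064979
  k2 = f(2.095000, 0.312671) = 0.104149
  k3 = f(2.095000, 0.320309) = 0.110030
  k4 = f(2.290000, 0.342912) = 0.151636
  y ← 0.300000 + (0.39/6)·(k1 + 2k2 + 2k3 + k4) = 0.341923
y(2.29) ≈ 0.3419

0.3419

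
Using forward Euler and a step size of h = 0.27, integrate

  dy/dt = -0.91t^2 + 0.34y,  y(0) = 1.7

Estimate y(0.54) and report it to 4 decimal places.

2.0085

Euler: y_{n+1} = y_n + h·f(t_n, y_n).
t=0.000000, y=1.700000: f=0.578000 → y ← 1.700000 + 0.27·0.578000 = 1.856060
t=0.270000, y=1.856060: f=0.564721 → y ← 1.856060 + 0.27·0.564721 = 2.008535
y(0.54) ≈ 2.0085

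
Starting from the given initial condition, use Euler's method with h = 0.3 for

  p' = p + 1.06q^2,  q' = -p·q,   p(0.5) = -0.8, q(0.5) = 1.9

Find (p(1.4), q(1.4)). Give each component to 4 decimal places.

4.1298, 0.9765

Euler on (p,q): p_{n+1} = p_n + h·p', q_{n+1} = q_n + h·q'.
0.500000: (-0.800000, 1.900000); f=(3.026600, 1.520000) → (0.107980, 2.356000)
0.800000: (0.107980, 2.356000); f=(5.991760, -0.254401) → (1.905508, 2.279680)
1.100000: (1.905508, 2.279680); f=(7.414264, -4.343948) → (4.129787, 0.976495)
(p(1.4), q(1.4)) ≈ (4.1298, 0.9765)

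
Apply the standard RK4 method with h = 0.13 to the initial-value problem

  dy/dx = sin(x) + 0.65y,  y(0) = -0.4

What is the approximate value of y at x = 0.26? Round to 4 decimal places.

-0.4381

RK4: k1 = f(x_n, y_n); k2 = f(x_n + h/2, y_n + (h/2)·k1); k3 = f(x_n + h/2, y_n + (h/2)·k2); k4 = f(x_n + h, y_n + h·k3); y_{n+1} = y_n + (h/6)·(k1 + 2k2 + 2k3 + k4).
x=0.000000, y=-0.400000:
  k1 = f(0.000000, -0.400000) = -0.260000
  k2 = f(0.065000, -0.416900) = -0.206031
  k3 = f(0.065000, -0.413392) = -0.203751
  k4 = f(0.130000, -0.426488) = -0.147583
  y ← -0.400000 + (0.13/6)·(k1 + 2k2 + 2k3 + k4) = -0.426588
x=0.130000, y=-0.426588:
  k1 = f(0.130000, -0.426588) = -0.147648
  k2 = f(0.195000, -0.436185) = -0.089754
  k3 = f(0.195000, -0.432422) = -0.087308
  k4 = f(0.260000, -0.437938) = -0.027579
  y ← -0.426588 + (0.13/6)·(k1 + 2k2 + 2k3 + k4) = -0.438057
y(0.26) ≈ -0.4381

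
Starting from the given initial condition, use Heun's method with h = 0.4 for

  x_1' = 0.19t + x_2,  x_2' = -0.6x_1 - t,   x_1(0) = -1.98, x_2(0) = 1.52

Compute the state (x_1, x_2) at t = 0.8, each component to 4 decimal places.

-0.4507, 1.8130

Heun on (x_1,x_2): k1 = f(t_n, state_n); k2 = f(t_n + h, state_n + h·k1); state_{n+1} = state_n + (h/2)·(k1 + k2).
0.000000: (-1.980000, 1.520000)
  k1 = (1.520000, 1.188000)
  predictor → (-1.372000, 1.995200)
  k2 = (2.071200, 0.423200)
  → (-1.261760, 1.842240)
0.400000: (-1.261760, 1.842240)
  k1 = (1.918240, 0.357056)
  predictor → (-0.494464, 1.985062)
  k2 = (2.137062, -0.503322)
  → (-0.450700, 1.812987)
(x_1(0.8), x_2(0.8)) ≈ (-0.4507, 1.8130)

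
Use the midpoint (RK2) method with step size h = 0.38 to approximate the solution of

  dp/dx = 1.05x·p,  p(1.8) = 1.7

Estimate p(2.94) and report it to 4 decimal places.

Midpoint: k1 = f(x_n, p_n); k2 = f(x_n + h/2, p_n + (h/2)·k1); p_{n+1} = p_n + h·k2.
x=1.800000, p=1.700000:
  k1 = f(1.800000, 1.700000) = 3.213000
  k2 = f(1.990000, 2.310470) = 4.827727
  p ← 1.700000 + 0.38·4.827727 = 3.534536
x=2.180000, p=3.534536:
  k1 = f(2.180000, 3.534536) = 8.090554
  k2 = f(2.370000, 5.071741) = 12.621029
  p ← 3.534536 + 0.38·12.621029 = 8.330527
x=2.560000, p=8.330527:
  k1 = f(2.560000, 8.330527) = 22.392457
  k2 = f(2.750000, 12.585094) = 36.339459
  p ← 8.330527 + 0.38·36.339459 = 22.139522
p(2.94) ≈ 22.1395

22.1395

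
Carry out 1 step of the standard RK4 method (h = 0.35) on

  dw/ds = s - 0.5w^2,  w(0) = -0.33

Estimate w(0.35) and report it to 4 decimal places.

-0.2866

RK4: k1 = f(s_n, w_n); k2 = f(s_n + h/2, w_n + (h/2)·k1); k3 = f(s_n + h/2, w_n + (h/2)·k2); k4 = f(s_n + h, w_n + h·k3); w_{n+1} = w_n + (h/6)·(k1 + 2k2 + 2k3 + k4).
s=0.000000, w=-0.330000:
  k1 = f(0.000000, -0.330000) = -0.054450
  k2 = f(0.175000, -0.339529) = 0.117360
  k3 = f(0.175000, -0.309462) = 0.127117
  k4 = f(0.350000, -0.285509) = 0.309242
  w ← -0.330000 + (0.35/6)·(k1 + 2k2 + 2k3 + k4) = -0.286615
w(0.35) ≈ -0.2866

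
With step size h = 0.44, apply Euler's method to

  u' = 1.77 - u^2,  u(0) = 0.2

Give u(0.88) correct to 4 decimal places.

Euler: u_{n+1} = u_n + h·f(x_n, u_n).
x=0.000000, u=0.200000: f=1.730000 → u ← 0.200000 + 0.44·1.730000 = 0.961200
x=0.440000, u=0.961200: f=0.846095 → u ← 0.961200 + 0.44·0.846095 = 1.333482
u(0.88) ≈ 1.3335

1.3335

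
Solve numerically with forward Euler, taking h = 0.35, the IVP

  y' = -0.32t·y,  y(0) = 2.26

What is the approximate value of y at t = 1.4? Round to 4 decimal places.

1.7658

Euler: y_{n+1} = y_n + h·f(t_n, y_n).
t=0.000000, y=2.260000: f=0.000000 → y ← 2.260000 + 0.35·0.000000 = 2.260000
t=0.350000, y=2.260000: f=-0.253120 → y ← 2.260000 + 0.35·(-0.253120) = 2.171408
t=0.700000, y=2.171408: f=-0.486395 → y ← 2.171408 + 0.35·(-0.486395) = 2.001170
t=1.050000, y=2.001170: f=-0.672393 → y ← 2.001170 + 0.35·(-0.672393) = 1.765832
y(1.4) ≈ 1.7658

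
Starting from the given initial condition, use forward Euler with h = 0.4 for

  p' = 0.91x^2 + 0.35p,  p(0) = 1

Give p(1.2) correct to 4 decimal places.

Euler: p_{n+1} = p_n + h·f(x_n, p_n).
x=0.000000, p=1.000000: f=0.350000 → p ← 1.000000 + 0.4·0.350000 = 1.140000
x=0.400000, p=1.140000: f=0.544600 → p ← 1.140000 + 0.4·0.544600 = 1.357840
x=0.800000, p=1.357840: f=1.057644 → p ← 1.357840 + 0.4·1.057644 = 1.780898
p(1.2) ≈ 1.7809

1.7809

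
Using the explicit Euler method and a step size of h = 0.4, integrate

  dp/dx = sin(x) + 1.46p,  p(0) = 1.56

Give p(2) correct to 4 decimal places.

17.8855

Euler: p_{n+1} = p_n + h·f(x_n, p_n).
x=0.000000, p=1.560000: f=2.277600 → p ← 1.560000 + 0.4·2.277600 = 2.471040
x=0.400000, p=2.471040: f=3.997137 → p ← 2.471040 + 0.4·3.997137 = 4.069895
x=0.800000, p=4.069895: f=6.659402 → p ← 4.069895 + 0.4·6.659402 = 6.733656
x=1.200000, p=6.733656: f=10.763176 → p ← 6.733656 + 0.4·10.763176 = 11.038926
x=1.600000, p=11.038926: f=17.116406 → p ← 11.038926 + 0.4·17.116406 = 17.885488
p(2) ≈ 17.8855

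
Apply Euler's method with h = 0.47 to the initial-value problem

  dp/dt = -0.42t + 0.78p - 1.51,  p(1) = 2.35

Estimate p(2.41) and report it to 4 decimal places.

Euler: p_{n+1} = p_n + h·f(t_n, p_n).
t=1.000000, p=2.350000: f=-0.097000 → p ← 2.350000 + 0.47·(-0.097000) = 2.304410
t=1.470000, p=2.304410: f=-0.329960 → p ← 2.304410 + 0.47·(-0.329960) = 2.149329
t=1.940000, p=2.149329: f=-0.648324 → p ← 2.149329 + 0.47·(-0.648324) = 1.844617
p(2.41) ≈ 1.8446

1.8446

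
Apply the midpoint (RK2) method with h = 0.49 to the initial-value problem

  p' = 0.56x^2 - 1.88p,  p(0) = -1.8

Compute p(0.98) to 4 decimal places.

Midpoint: k1 = f(x_n, p_n); k2 = f(x_n + h/2, p_n + (h/2)·k1); p_{n+1} = p_n + h·k2.
x=0.000000, p=-1.800000:
  k1 = f(0.000000, -1.800000) = 3.384000
  k2 = f(0.245000, -0.970920) = 1.858944
  p ← -1.800000 + 0.49·1.858944 = -0.889118
x=0.490000, p=-0.889118:
  k1 = f(0.490000, -0.889118) = 1.805997
  k2 = f(0.735000, -0.446648) = 1.142225
  p ← -0.889118 + 0.49·1.142225 = -0.329427
p(0.98) ≈ -0.3294

-0.3294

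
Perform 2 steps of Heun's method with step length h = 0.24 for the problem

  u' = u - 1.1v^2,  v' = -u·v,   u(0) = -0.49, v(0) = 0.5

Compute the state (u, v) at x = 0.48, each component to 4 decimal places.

-1.0066, 0.7005

Heun on (u,v): k1 = f(x_n, state_n); k2 = f(x_n + h, state_n + h·k1); state_{n+1} = state_n + (h/2)·(k1 + k2).
0.000000: (-0.490000, 0.500000)
  k1 = (-0.765000, 0.245000)
  predictor → (-0.673600, 0.558800)
  k2 = (-1.017083, 0.376408)
  → (-0.703850, 0.574569)
0.240000: (-0.703850, 0.574569)
  k1 = (-1.066992, 0.404410)
  predictor → (-0.959928, 0.671627)
  k2 = (-1.456120, 0.644714)
  → (-1.006623, 0.700464)
(u(0.48), v(0.48)) ≈ (-1.0066, 0.7005)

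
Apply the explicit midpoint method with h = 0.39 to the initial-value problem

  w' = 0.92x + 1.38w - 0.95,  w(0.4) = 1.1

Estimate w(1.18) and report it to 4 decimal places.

2.7083

Midpoint: k1 = f(x_n, w_n); k2 = f(x_n + h/2, w_n + (h/2)·k1); w_{n+1} = w_n + h·k2.
x=0.400000, w=1.100000:
  k1 = f(0.400000, 1.100000) = 0.936000
  k2 = f(0.595000, 1.282520) = 1.367278
  w ← 1.100000 + 0.39·1.367278 = 1.633238
x=0.790000, w=1.633238:
  k1 = f(0.790000, 1.633238) = 2.030669
  k2 = f(0.985000, 2.029219) = 2.756522
  w ← 1.633238 + 0.39·2.756522 = 2.708282
w(1.18) ≈ 2.7083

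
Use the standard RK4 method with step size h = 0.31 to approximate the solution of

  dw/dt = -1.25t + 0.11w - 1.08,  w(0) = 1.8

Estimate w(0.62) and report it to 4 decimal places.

0.9883

RK4: k1 = f(t_n, w_n); k2 = f(t_n + h/2, w_n + (h/2)·k1); k3 = f(t_n + h/2, w_n + (h/2)·k2); k4 = f(t_n + h, w_n + h·k3); w_{n+1} = w_n + (h/6)·(k1 + 2k2 + 2k3 + k4).
t=0.000000, w=1.800000:
  k1 = f(0.000000, 1.800000) = -0.882000
  k2 = f(0.155000, 1.663290) = -1.090788
  k3 = f(0.155000, 1.630928) = -1.094348
  k4 = f(0.310000, 1.460752) = -1.306817
  w ← 1.800000 + (0.31/6)·(k1 + 2k2 + 2k3 + k4) = 1.461114
t=0.310000, w=1.461114:
  k1 = f(0.310000, 1.461114) = -1.306777
  k2 = f(0.465000, 1.258563) = -1.522808
  k3 = f(0.465000, 1.225078) = -1.526491
  k4 = f(0.620000, 0.987901) = -1.746331
  w ← 1.461114 + (0.31/6)·(k1 + 2k2 + 2k3 + k4) = 0.988276
w(0.62) ≈ 0.9883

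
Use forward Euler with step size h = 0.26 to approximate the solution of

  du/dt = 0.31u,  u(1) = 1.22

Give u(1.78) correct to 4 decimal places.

1.5394

Euler: u_{n+1} = u_n + h·f(t_n, u_n).
t=1.000000, u=1.220000: f=0.378200 → u ← 1.220000 + 0.26·0.378200 = 1.318332
t=1.260000, u=1.318332: f=0.408683 → u ← 1.318332 + 0.26·0.408683 = 1.424590
t=1.520000, u=1.424590: f=0.441623 → u ← 1.424590 + 0.26·0.441623 = 1.539411
u(1.78) ≈ 1.5394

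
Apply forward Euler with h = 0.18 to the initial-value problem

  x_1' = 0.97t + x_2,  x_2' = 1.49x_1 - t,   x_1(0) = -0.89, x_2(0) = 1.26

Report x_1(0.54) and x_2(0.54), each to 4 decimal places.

Euler on (x_1,x_2): x_1_{n+1} = x_1_n + h·x_1', x_2_{n+1} = x_2_n + h·x_2'.
0.000000: (-0.890000, 1.260000); f=(1.260000, -1.326100) → (-0.663200, 1.021302)
0.180000: (-0.663200, 1.021302); f=(1.195902, -1.168168) → (-0.447938, 0.811032)
0.360000: (-0.447938, 0.811032); f=(1.160232, -1.027427) → (-0.239096, 0.626095)
(x_1(0.54), x_2(0.54)) ≈ (-0.2391, 0.6261)

-0.2391, 0.6261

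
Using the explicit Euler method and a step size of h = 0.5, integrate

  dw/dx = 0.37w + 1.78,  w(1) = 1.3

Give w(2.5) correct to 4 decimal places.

Euler: w_{n+1} = w_n + h·f(x_n, w_n).
x=1.000000, w=1.300000: f=2.261000 → w ← 1.300000 + 0.5·2.261000 = 2.430500
x=1.500000, w=2.430500: f=2.679285 → w ← 2.430500 + 0.5·2.679285 = 3.770143
x=2.000000, w=3.770143: f=3.174953 → w ← 3.770143 + 0.5·3.174953 = 5.357619
w(2.5) ≈ 5.3576

5.3576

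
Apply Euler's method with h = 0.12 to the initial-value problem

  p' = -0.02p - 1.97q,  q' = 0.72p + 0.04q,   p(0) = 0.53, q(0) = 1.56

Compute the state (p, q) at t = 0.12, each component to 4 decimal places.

Euler on (p,q): p_{n+1} = p_n + h·p', q_{n+1} = q_n + h·q'.
0.000000: (0.530000, 1.560000); f=(-3.083800, 0.444000) → (0.159944, 1.613280)
(p(0.12), q(0.12)) ≈ (0.1599, 1.6133)

0.1599, 1.6133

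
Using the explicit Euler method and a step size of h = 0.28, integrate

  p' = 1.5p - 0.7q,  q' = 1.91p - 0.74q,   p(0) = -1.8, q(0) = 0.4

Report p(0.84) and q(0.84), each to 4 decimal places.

Euler on (p,q): p_{n+1} = p_n + h·p', q_{n+1} = q_n + h·q'.
0.000000: (-1.800000, 0.400000); f=(-2.980000, -3.734000) → (-2.634400, -0.645520)
0.280000: (-2.634400, -0.645520); f=(-3.499736, -4.554019) → (-3.614326, -1.920645)
0.560000: (-3.614326, -1.920645); f=(-4.077037, -5.482085) → (-4.755897, -3.455629)
(p(0.84), q(0.84)) ≈ (-4.7559, -3.4556)

-4.7559, -3.4556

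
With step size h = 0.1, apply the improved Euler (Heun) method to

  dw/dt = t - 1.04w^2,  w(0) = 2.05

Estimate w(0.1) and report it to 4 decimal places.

Heun: k1 = f(t_n, w_n); k2 = f(t_n + h, w_n + h·k1); w_{n+1} = w_n + (h/2)·(k1 + k2).
t=0.000000, w=2.050000:
  k1 = f(0.000000, 2.050000) = -4.370600
  k2 = f(0.100000, 1.612940) = -2.605638
  w ← 2.050000 + (0.1/2)·(-4.370600 + (-2.605638)) = 1.701188
w(0.1) ≈ 1.7012

1.7012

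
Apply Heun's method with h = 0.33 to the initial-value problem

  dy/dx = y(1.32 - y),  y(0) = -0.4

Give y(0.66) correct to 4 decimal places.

Heun: k1 = f(x_n, y_n); k2 = f(x_n + h, y_n + h·k1); y_{n+1} = y_n + (h/2)·(k1 + k2).
x=0.000000, y=-0.400000:
  k1 = f(0.000000, -0.400000) = -0.688000
  k2 = f(0.330000, -0.627040) = -1.220872
  y ← -0.400000 + (0.33/2)·(-0.688000 + (-1.220872)) = -0.714964
x=0.330000, y=-0.714964:
  k1 = f(0.330000, -0.714964) = -1.454926
  k2 = f(0.660000, -1.195089) = -3.005756
  y ← -0.714964 + (0.33/2)·(-1.454926 + (-3.005756)) = -1.450976
y(0.66) ≈ -1.4510

-1.4510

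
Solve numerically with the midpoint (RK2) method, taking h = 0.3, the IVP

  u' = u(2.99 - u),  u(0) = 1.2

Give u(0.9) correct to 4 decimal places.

2.6950

Midpoint: k1 = f(x_n, u_n); k2 = f(x_n + h/2, u_n + (h/2)·k1); u_{n+1} = u_n + h·k2.
x=0.000000, u=1.200000:
  k1 = f(0.000000, 1.200000) = 2.148000
  k2 = f(0.150000, 1.522200) = 2.234285
  u ← 1.200000 + 0.3·2.234285 = 1.870286
x=0.300000, u=1.870286:
  k1 = f(0.300000, 1.870286) = 2.094186
  k2 = f(0.450000, 2.184413) = 1.759734
  u ← 1.870286 + 0.3·1.759734 = 2.398206
x=0.600000, u=2.398206:
  k1 = f(0.600000, 2.398206) = 1.419244
  k2 = f(0.750000, 2.611092) = 0.989363
  u ← 2.398206 + 0.3·0.989363 = 2.695015
u(0.9) ≈ 2.6950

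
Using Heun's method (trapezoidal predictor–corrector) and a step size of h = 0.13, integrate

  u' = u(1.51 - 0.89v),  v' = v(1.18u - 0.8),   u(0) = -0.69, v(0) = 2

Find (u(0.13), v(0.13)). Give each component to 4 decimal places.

Heun on (u,v): k1 = f(t_n, state_n); k2 = f(t_n + h, state_n + h·k1); state_{n+1} = state_n + (h/2)·(k1 + k2).
0.000000: (-0.690000, 2.000000)
  k1 = (0.186300, -3.228400)
  predictor → (-0.665781, 1.580308)
  k2 = (-0.068926, -2.505770)
  → (-0.682371, 1.627279)
(u(0.13), v(0.13)) ≈ (-0.6824, 1.6273)

-0.6824, 1.6273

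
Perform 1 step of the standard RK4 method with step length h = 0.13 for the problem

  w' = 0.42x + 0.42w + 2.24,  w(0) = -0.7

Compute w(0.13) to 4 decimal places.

RK4: k1 = f(x_n, w_n); k2 = f(x_n + h/2, w_n + (h/2)·k1); k3 = f(x_n + h/2, w_n + (h/2)·k2); k4 = f(x_n + h, w_n + h·k3); w_{n+1} = w_n + (h/6)·(k1 + 2k2 + 2k3 + k4).
x=0.000000, w=-0.700000:
  k1 = f(0.000000, -0.700000) = 1.946000
  k2 = f(0.065000, -0.573510) = 2.026426
  k3 = f(0.065000, -0.568282) = 2.028621
  k4 = f(0.130000, -0.436279) = 2.111363
  w ← -0.700000 + (0.13/6)·(k1 + 2k2 + 2k3 + k4) = -0.436372
w(0.13) ≈ -0.4364

-0.4364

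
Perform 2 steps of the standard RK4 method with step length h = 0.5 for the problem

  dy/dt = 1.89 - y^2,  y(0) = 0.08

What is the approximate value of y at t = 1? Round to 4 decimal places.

RK4: k1 = f(t_n, y_n); k2 = f(t_n + h/2, y_n + (h/2)·k1); k3 = f(t_n + h/2, y_n + (h/2)·k2); k4 = f(t_n + h, y_n + h·k3); y_{n+1} = y_n + (h/6)·(k1 + 2k2 + 2k3 + k4).
t=0.000000, y=0.080000:
  k1 = f(0.000000, 0.080000) = 1.883600
  k2 = f(0.250000, 0.550900) = 1.586509
  k3 = f(0.250000, 0.476627) = 1.662826
  k4 = f(0.500000, 0.911413) = 1.059326
  y ← 0.080000 + (0.5/6)·(k1 + 2k2 + 2k3 + k4) = 0.866800
t=0.500000, y=0.866800:
  k1 = f(0.500000, 0.866800) = 1.138658
  k2 = f(0.750000, 1.151464) = 0.564130
  k3 = f(0.750000, 1.007832) = 0.874274
  k4 = f(1.000000, 1.303937) = 0.189749
  y ← 0.866800 + (0.5/6)·(k1 + 2k2 + 2k3 + k4) = 1.217234
y(1) ≈ 1.2172

1.2172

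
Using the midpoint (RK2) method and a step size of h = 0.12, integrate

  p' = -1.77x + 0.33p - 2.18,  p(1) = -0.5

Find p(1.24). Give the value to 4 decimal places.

-1.5795

Midpoint: k1 = f(x_n, p_n); k2 = f(x_n + h/2, p_n + (h/2)·k1); p_{n+1} = p_n + h·k2.
x=1.000000, p=-0.500000:
  k1 = f(1.000000, -0.500000) = -4.115000
  k2 = f(1.060000, -0.746900) = -4.302677
  p ← -0.500000 + 0.12·(-4.302677) = -1.016321
x=1.120000, p=-1.016321:
  k1 = f(1.120000, -1.016321) = -4.497786
  k2 = f(1.180000, -1.286188) = -4.693042
  p ← -1.016321 + 0.12·(-4.693042) = -1.579486
p(1.24) ≈ -1.5795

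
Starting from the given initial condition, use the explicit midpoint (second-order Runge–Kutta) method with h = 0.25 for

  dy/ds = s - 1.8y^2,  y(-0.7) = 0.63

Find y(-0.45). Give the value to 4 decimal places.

Midpoint: k1 = f(s_n, y_n); k2 = f(s_n + h/2, y_n + (h/2)·k1); y_{n+1} = y_n + h·k2.
s=-0.700000, y=0.630000:
  k1 = f(-0.700000, 0.630000) = -1.414420
  k2 = f(-0.575000, 0.453198) = -0.944698
  y ← 0.630000 + 0.25·(-0.944698) = 0.393825
y(-0.45) ≈ 0.3938

0.3938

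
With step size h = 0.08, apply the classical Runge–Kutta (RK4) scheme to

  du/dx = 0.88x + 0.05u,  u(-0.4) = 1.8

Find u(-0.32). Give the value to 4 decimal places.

1.7818

RK4: k1 = f(x_n, u_n); k2 = f(x_n + h/2, u_n + (h/2)·k1); k3 = f(x_n + h/2, u_n + (h/2)·k2); k4 = f(x_n + h, u_n + h·k3); u_{n+1} = u_n + (h/6)·(k1 + 2k2 + 2k3 + k4).
x=-0.400000, u=1.800000:
  k1 = f(-0.400000, 1.800000) = -0.262000
  k2 = f(-0.360000, 1.789520) = -0.227324
  k3 = f(-0.360000, 1.790907) = -0.227255
  k4 = f(-0.320000, 1.781820) = -0.192509
  u ← 1.800000 + (0.08/6)·(k1 + 2k2 + 2k3 + k4) = 1.781818
u(-0.32) ≈ 1.7818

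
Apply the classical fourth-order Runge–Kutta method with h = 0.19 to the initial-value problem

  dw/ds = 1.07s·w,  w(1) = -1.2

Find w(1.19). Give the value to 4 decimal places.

RK4: k1 = f(s_n, w_n); k2 = f(s_n + h/2, w_n + (h/2)·k1); k3 = f(s_n + h/2, w_n + (h/2)·k2); k4 = f(s_n + h, w_n + h·k3); w_{n+1} = w_n + (h/6)·(k1 + 2k2 + 2k3 + k4).
s=1.000000, w=-1.200000:
  k1 = f(1.000000, -1.200000) = -1.284000
  k2 = f(1.095000, -1.321980) = -1.548898
  k3 = f(1.095000, -1.347145) = -1.578383
  k4 = f(1.190000, -1.499893) = -1.909813
  w ← -1.200000 + (0.19/6)·(k1 + 2k2 + 2k3 + k4) = -1.499199
w(1.19) ≈ -1.4992

-1.4992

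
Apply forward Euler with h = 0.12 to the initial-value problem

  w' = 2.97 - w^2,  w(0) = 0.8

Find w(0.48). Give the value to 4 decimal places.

1.5547

Euler: w_{n+1} = w_n + h·f(t_n, w_n).
t=0.000000, w=0.800000: f=2.330000 → w ← 0.800000 + 0.12·2.330000 = 1.079600
t=0.120000, w=1.079600: f=1.804464 → w ← 1.079600 + 0.12·1.804464 = 1.296136
t=0.240000, w=1.296136: f=1.290032 → w ← 1.296136 + 0.12·1.290032 = 1.450940
t=0.360000, w=1.450940: f=0.864774 → w ← 1.450940 + 0.12·0.864774 = 1.554712
w(0.48) ≈ 1.5547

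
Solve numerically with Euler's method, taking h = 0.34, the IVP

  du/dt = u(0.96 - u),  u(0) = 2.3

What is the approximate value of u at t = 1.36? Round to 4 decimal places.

1.0260

Euler: u_{n+1} = u_n + h·f(t_n, u_n).
t=0.000000, u=2.300000: f=-3.082000 → u ← 2.300000 + 0.34·(-3.082000) = 1.252120
t=0.340000, u=1.252120: f=-0.365769 → u ← 1.252120 + 0.34·(-0.365769) = 1.127758
t=0.680000, u=1.127758: f=-0.189191 → u ← 1.127758 + 0.34·(-0.189191) = 1.063434
t=1.020000, u=1.063434: f=-0.109995 → u ← 1.063434 + 0.34·(-0.109995) = 1.026035
u(1.36) ≈ 1.0260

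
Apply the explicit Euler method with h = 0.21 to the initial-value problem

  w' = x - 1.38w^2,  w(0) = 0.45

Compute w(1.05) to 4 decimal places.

0.6127

Euler: w_{n+1} = w_n + h·f(x_n, w_n).
x=0.000000, w=0.450000: f=-0.279450 → w ← 0.450000 + 0.21·(-0.279450) = 0.391315
x=0.210000, w=0.391315: f=-0.001316 → w ← 0.391315 + 0.21·(-0.001316) = 0.391039
x=0.420000, w=0.391039: f=0.208982 → w ← 0.391039 + 0.21·0.208982 = 0.434925
x=0.630000, w=0.434925: f=0.368959 → w ← 0.434925 + 0.21·0.368959 = 0.512407
x=0.840000, w=0.512407: f=0.477666 → w ← 0.512407 + 0.21·0.477666 = 0.612717
w(1.05) ≈ 0.6127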